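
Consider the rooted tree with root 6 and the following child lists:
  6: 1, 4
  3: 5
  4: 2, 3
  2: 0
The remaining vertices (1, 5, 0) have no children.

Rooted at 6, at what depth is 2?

2

6–4–2 — 2 edges.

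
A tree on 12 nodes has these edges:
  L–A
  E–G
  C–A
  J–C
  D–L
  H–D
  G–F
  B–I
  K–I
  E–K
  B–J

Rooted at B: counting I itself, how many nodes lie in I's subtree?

Descendants of I (including itself): I, K, E, G, F. That's 5.

5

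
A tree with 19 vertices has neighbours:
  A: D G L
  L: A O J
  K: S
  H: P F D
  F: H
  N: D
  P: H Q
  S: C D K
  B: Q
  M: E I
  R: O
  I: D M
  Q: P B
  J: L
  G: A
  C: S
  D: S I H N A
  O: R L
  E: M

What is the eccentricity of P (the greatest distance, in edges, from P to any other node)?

6

Distances from P peak at 6, attained at R.
P–H–D–A–L–O–R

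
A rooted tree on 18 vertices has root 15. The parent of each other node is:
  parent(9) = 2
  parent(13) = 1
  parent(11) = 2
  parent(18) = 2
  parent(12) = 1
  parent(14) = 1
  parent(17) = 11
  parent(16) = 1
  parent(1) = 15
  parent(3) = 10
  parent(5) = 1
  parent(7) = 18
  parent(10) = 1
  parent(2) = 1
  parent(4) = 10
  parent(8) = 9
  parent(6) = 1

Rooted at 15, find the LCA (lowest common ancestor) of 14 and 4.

Path 14→root: 14 1 15; path 4→root: 4 10 1 15.
First common node: 1.

1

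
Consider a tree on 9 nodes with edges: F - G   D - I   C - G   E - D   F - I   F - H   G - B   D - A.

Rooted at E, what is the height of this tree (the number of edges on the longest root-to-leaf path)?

The longest root-to-leaf path is E–D–I–F–G–B (5 edges).

5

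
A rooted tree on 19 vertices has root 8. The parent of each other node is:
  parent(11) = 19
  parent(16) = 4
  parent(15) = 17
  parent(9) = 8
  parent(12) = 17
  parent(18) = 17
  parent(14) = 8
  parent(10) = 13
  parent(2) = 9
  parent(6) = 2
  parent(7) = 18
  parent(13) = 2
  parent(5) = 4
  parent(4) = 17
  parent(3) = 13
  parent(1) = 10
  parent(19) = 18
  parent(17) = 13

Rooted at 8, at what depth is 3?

8 → 9 → 2 → 13 → 3 — 4 edges.

4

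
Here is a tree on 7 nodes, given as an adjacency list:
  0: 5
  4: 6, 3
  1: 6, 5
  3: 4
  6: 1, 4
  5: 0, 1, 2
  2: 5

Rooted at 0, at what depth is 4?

4

0–5–1–6–4 — 4 edges.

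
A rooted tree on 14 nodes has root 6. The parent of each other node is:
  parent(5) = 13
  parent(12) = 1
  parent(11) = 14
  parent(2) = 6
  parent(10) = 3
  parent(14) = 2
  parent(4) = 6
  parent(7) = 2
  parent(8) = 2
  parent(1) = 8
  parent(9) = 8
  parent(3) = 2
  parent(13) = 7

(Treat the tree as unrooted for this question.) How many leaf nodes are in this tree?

Exactly 6 nodes have a single neighbour: 4, 5, 9, 10, 11, 12.

6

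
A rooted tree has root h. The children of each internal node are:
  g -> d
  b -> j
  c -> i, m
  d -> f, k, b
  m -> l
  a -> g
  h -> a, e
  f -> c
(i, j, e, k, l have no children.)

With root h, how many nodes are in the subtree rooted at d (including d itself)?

9

d's subtree: {d, b, f, k, j, c, i, m, l}, size 9.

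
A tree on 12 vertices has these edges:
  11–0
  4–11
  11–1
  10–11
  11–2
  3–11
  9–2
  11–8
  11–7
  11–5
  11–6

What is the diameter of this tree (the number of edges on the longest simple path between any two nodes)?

3

Starting from 9, a farthest node is 5 at distance 3.
One longest path: 9 - 2 - 11 - 5.
So the diameter is 3.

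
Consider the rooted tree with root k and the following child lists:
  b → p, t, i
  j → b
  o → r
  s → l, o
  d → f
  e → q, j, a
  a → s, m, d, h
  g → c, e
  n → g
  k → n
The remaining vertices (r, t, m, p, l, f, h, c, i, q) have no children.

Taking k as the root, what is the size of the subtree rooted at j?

5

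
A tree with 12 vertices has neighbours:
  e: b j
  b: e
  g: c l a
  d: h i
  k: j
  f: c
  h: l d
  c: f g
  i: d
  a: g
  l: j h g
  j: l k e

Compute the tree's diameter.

6

A longest path is b–e–j–l–h–d–i, with 6 edges.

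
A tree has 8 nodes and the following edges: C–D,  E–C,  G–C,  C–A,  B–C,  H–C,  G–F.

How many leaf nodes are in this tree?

6

Degree-1 nodes: A, B, D, E, F, H — 6 of them.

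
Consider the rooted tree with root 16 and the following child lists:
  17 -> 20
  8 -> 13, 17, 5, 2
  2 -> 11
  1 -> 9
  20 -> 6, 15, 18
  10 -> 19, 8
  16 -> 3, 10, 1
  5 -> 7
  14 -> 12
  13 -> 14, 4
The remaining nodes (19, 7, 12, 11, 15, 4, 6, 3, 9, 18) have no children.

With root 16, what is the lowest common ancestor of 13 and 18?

Path 13→root: 13 8 10 16; path 18→root: 18 20 17 8 10 16.
First common node: 8.

8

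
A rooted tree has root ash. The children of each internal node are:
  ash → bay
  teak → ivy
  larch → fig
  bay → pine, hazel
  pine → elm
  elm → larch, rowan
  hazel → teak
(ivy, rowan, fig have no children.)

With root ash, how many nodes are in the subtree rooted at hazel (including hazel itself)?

Descendants of hazel (including itself): hazel, teak, ivy. That's 3.

3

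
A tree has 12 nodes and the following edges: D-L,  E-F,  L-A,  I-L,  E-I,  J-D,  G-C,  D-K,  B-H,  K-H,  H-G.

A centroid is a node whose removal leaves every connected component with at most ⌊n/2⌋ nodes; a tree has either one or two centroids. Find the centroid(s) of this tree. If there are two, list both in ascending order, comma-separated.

D

If D is removed the pieces have sizes 5, 5, 1, all ≤ ⌊12/2⌋ = 6.
No neighbour of D does as well, so D is the unique centroid.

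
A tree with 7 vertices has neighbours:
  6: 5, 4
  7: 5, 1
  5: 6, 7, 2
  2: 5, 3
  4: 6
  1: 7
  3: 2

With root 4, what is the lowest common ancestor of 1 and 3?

Ancestors of 1 (toward the root): 1, 7, 5, 6, 4.
Ancestors of 3: 3, 2, 5, 6, 4.
The deepest node appearing in both lists is 5.

5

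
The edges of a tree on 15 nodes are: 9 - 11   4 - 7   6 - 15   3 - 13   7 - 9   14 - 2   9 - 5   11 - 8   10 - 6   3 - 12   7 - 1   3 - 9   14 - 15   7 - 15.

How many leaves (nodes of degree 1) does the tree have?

8

The leaves are 1, 2, 4, 5, 8, 10, 12, 13.
That is 8 leaves.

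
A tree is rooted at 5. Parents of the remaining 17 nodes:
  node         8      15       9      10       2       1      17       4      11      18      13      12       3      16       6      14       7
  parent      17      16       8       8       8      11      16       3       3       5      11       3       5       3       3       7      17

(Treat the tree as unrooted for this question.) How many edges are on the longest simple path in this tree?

BFS from 18 reaches 2 last, at distance 6; BFS from 2 confirms no node is farther.
Path: 18–5–3–16–17–8–2.

6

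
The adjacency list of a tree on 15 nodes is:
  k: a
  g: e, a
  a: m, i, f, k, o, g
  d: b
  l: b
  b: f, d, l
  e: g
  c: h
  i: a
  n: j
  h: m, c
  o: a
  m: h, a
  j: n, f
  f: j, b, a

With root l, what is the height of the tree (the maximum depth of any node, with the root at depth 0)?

The longest root-to-leaf path is l → b → f → a → m → h → c (6 edges).

6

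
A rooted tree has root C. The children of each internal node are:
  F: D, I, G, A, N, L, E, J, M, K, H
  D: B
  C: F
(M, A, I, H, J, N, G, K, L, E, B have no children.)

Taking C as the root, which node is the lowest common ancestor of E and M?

F

E's ancestor chain is E, F, C and M's is M, F, C; they first meet at F.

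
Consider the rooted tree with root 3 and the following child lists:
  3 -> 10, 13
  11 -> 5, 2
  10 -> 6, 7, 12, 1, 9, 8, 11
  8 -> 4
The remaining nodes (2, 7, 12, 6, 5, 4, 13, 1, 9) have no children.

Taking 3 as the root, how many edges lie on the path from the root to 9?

Climbing from 9 to the root: 9 – 10 – 3. That's 2 steps.

2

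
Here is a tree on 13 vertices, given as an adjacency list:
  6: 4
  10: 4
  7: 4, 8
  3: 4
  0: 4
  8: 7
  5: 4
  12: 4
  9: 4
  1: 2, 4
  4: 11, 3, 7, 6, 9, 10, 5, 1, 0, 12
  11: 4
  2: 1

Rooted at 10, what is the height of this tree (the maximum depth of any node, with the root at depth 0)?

A deepest node is 8, reached by 10-4-7-8.
That path has 3 edges, so the height is 3.

3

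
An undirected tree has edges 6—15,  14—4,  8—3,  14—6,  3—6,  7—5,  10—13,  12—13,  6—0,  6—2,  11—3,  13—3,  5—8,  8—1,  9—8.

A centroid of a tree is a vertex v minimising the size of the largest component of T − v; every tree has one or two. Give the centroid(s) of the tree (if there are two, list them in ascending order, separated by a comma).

If 3 is removed the pieces have sizes 6, 5, 3, 1, all ≤ ⌊16/2⌋ = 8.
No neighbour of 3 does as well, so 3 is the unique centroid.

3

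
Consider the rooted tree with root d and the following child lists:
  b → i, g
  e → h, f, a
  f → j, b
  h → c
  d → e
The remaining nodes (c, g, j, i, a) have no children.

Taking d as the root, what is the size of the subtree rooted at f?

5

f's subtree: {f, b, j, g, i}, size 5.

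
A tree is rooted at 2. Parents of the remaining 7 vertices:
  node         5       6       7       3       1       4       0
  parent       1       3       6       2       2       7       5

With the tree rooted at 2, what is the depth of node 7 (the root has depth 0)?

Climbing from 7 to the root: 7–6–3–2. That's 3 steps.

3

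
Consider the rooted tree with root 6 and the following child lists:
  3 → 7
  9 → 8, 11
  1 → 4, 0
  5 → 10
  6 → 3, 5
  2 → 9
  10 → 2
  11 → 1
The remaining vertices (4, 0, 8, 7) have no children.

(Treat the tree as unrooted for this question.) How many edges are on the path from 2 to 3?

4

2 – 10 – 5 – 6 – 3: 4 edges.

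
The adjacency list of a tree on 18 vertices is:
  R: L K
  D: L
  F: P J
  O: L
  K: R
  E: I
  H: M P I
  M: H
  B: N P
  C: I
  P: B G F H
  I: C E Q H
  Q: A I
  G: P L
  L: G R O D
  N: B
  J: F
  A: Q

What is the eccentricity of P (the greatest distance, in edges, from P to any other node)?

Distances from P peak at 4, attained at K (A also at distance 4).
P-G-L-R-K

4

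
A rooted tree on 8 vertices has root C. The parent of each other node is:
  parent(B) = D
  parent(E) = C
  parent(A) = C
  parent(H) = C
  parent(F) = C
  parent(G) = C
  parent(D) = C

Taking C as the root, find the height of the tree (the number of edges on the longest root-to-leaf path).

B sits deepest: C-D-B — 2 edges from the root.

2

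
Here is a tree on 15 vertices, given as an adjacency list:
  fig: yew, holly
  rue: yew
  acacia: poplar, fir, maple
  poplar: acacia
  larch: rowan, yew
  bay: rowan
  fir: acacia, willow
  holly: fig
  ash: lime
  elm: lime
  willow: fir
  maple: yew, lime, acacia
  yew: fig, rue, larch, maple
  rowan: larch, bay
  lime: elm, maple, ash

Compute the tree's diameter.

7

A longest path is bay-rowan-larch-yew-maple-acacia-fir-willow, with 7 edges.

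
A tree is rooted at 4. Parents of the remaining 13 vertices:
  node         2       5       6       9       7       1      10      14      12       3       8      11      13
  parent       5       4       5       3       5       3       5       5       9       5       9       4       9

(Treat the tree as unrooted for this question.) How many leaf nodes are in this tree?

10

The leaves are 1, 2, 6, 7, 8, 10, 11, 12, 13, 14.
That is 10 leaves.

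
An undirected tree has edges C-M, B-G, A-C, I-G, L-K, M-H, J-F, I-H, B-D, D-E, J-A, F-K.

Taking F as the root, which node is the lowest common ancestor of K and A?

F

Path K→root: K F; path A→root: A J F.
First common node: F.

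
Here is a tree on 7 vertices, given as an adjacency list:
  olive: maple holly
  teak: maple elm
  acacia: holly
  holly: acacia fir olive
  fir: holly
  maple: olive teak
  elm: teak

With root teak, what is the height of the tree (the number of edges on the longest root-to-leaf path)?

4

A deepest node is acacia, reached by teak–maple–olive–holly–acacia.
That path has 4 edges, so the height is 4.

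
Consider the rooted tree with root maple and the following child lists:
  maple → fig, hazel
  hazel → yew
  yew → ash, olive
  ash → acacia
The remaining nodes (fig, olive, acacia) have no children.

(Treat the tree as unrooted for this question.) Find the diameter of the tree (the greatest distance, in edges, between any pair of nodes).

5

BFS from acacia reaches fig last, at distance 5; BFS from fig confirms no node is farther.
Path: acacia-ash-yew-hazel-maple-fig.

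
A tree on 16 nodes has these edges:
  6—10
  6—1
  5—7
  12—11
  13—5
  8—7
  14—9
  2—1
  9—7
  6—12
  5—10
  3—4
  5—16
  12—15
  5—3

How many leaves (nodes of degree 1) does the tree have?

8

Exactly 8 nodes have a single neighbour: 2, 4, 8, 11, 13, 14, 15, 16.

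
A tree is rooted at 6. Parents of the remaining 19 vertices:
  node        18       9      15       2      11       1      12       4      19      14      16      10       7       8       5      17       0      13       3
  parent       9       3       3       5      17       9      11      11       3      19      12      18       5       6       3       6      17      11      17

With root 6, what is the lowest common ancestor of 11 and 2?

Ancestors of 11 (toward the root): 11, 17, 6.
Ancestors of 2: 2, 5, 3, 17, 6.
The deepest node appearing in both lists is 17.

17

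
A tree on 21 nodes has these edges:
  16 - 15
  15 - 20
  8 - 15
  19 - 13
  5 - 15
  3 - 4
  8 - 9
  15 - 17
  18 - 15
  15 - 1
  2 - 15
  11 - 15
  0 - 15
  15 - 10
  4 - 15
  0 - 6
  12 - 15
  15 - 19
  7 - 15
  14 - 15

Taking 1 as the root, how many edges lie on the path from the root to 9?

1 – 15 – 8 – 9 — 3 edges.

3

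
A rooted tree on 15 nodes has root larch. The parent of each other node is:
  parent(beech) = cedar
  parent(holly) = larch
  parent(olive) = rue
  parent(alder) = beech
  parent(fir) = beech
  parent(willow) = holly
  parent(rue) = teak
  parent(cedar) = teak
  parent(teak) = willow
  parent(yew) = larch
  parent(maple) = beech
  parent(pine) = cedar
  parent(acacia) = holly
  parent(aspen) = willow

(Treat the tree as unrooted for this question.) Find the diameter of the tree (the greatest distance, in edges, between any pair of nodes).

7

A longest path is yew – larch – holly – willow – teak – cedar – beech – maple, with 7 edges.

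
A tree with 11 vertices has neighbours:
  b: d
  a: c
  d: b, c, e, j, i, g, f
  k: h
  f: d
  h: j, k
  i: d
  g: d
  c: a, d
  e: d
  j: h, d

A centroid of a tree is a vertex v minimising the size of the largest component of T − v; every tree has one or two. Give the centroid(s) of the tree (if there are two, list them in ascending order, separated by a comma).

Delete d: the remaining components have sizes 3, 2, 1, 1, 1, 1, 1. Max 3 ≤ 5, so d is a centroid.
Every other node leaves some component of size > 5, so the centroid is unique.

d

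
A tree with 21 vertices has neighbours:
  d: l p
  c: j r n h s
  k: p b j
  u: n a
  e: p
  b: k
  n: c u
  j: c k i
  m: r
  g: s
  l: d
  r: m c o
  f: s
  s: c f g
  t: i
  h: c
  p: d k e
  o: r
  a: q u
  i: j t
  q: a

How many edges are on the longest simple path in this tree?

Starting from q, a farthest node is l at distance 9.
One longest path: q–a–u–n–c–j–k–p–d–l.
So the diameter is 9.

9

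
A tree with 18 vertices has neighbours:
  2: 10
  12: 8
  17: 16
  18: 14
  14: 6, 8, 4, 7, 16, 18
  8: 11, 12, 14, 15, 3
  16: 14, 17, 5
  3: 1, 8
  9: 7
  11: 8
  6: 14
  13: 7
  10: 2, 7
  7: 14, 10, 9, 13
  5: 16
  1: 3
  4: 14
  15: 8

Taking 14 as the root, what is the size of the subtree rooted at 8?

6

The subtree rooted at 8 contains: 8, 3, 12, 15, 11, 1 — 6 nodes.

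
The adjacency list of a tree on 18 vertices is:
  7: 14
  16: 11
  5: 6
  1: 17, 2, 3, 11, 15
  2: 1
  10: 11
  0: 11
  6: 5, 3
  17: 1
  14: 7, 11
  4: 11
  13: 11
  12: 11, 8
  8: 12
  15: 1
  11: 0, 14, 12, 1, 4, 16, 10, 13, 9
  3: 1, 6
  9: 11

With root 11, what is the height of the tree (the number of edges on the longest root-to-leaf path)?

4

The longest root-to-leaf path is 11-1-3-6-5 (4 edges).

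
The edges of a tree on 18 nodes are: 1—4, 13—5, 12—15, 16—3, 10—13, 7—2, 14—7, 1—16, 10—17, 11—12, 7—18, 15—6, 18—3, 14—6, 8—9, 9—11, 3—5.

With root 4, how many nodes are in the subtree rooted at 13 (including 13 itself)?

13's subtree: {13, 10, 17}, size 3.

3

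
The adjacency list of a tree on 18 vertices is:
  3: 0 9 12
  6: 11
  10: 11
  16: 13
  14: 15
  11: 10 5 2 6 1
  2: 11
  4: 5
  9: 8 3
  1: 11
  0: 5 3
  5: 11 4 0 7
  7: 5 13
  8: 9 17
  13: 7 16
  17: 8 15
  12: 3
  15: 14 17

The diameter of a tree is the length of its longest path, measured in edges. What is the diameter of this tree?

A longest path is 16-13-7-5-0-3-9-8-17-15-14, with 10 edges.

10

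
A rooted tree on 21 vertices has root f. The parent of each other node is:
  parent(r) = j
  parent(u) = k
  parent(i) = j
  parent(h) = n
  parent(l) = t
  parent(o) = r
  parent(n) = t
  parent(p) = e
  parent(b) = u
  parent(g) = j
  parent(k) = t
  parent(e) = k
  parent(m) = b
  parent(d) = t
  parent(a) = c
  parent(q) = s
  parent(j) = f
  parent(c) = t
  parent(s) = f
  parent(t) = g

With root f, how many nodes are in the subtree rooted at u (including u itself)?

u's subtree: {u, b, m}, size 3.

3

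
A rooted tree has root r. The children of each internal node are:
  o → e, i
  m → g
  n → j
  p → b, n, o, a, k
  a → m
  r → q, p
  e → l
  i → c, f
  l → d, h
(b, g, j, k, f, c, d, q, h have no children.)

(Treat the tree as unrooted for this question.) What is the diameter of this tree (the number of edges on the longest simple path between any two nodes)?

A longest path is g–m–a–p–o–e–l–h, with 7 edges.

7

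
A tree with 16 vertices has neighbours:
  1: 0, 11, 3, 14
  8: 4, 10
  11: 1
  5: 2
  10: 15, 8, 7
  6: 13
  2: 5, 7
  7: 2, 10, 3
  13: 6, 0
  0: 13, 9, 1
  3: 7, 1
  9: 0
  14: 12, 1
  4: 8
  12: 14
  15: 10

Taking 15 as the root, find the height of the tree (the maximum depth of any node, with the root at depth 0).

6 sits deepest: 15 – 10 – 7 – 3 – 1 – 0 – 13 – 6 — 7 edges from the root.

7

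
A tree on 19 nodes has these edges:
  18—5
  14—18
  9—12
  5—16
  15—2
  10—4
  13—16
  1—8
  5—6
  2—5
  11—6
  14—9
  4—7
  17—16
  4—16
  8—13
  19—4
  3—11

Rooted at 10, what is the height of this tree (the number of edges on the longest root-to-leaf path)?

A deepest node is 12, reached by 10–4–16–5–18–14–9–12.
That path has 7 edges, so the height is 7.

7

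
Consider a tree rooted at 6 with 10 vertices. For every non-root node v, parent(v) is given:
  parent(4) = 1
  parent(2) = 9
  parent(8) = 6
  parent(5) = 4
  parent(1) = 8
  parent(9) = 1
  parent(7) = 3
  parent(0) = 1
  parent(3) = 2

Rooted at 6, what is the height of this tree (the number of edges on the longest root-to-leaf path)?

6

The longest root-to-leaf path is 6 – 8 – 1 – 9 – 2 – 3 – 7 (6 edges).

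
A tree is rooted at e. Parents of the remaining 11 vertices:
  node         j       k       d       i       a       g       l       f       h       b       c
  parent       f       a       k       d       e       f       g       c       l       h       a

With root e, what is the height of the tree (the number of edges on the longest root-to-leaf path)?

7

A deepest node is b, reached by e–a–c–f–g–l–h–b.
That path has 7 edges, so the height is 7.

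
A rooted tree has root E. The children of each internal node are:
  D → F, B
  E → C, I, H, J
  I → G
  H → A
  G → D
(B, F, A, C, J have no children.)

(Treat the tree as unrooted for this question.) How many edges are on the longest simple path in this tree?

6

A longest path is F - D - G - I - E - H - A, with 6 edges.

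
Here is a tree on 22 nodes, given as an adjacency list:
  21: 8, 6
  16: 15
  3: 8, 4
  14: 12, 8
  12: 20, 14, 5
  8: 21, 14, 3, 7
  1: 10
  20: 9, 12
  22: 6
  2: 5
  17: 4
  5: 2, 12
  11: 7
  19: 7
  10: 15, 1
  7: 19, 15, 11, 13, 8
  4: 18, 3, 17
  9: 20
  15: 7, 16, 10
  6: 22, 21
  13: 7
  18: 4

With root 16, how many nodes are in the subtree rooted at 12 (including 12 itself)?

The subtree rooted at 12 contains: 12, 20, 5, 9, 2 — 5 nodes.

5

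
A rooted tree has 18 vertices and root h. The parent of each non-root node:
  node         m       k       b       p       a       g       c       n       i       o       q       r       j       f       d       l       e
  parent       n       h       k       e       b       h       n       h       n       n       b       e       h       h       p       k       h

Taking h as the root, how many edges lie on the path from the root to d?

3

Climbing from d to the root: d–p–e–h. That's 3 steps.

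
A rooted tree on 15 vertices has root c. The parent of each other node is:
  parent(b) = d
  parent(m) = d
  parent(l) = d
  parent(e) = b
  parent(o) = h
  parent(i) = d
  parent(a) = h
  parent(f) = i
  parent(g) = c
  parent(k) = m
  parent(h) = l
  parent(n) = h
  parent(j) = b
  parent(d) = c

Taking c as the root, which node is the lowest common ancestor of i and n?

d

Path i→root: i d c; path n→root: n h l d c.
First common node: d.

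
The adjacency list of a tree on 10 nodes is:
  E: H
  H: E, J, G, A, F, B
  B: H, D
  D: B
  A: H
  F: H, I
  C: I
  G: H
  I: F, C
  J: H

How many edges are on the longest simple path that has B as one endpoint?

4

Distances from B peak at 4, attained at C.
B–H–F–I–C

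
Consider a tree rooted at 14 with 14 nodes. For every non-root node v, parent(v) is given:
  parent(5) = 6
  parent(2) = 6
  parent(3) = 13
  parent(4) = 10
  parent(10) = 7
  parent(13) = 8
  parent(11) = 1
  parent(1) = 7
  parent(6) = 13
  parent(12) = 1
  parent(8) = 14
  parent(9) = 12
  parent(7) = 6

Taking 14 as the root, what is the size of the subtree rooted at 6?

6's subtree: {6, 7, 5, 2, 1, 10, 11, 12, 4, 9}, size 10.

10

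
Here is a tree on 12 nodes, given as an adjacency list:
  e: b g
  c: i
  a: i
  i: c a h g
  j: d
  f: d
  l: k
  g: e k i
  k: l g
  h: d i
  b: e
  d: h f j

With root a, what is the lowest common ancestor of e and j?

e's ancestor chain is e, g, i, a and j's is j, d, h, i, a; they first meet at i.

i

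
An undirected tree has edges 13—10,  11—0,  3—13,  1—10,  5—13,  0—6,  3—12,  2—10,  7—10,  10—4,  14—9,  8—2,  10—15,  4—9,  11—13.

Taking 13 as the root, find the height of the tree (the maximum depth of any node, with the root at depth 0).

14 sits deepest: 13 – 10 – 4 – 9 – 14 — 4 edges from the root.

4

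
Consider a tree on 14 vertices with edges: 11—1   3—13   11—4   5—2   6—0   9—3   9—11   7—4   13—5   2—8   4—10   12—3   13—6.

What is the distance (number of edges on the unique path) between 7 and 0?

7

The path is 7–4–11–9–3–13–6–0, which has 7 edges.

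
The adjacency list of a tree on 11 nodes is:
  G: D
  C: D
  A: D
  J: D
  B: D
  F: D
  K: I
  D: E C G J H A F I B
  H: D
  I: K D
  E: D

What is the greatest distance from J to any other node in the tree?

3

Distances from J peak at 3, attained at K.
J-D-I-K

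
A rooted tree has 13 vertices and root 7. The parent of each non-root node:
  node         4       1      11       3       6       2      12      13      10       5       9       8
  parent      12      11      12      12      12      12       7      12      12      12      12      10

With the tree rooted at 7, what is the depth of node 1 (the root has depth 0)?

7–12–11–1 — 3 edges.

3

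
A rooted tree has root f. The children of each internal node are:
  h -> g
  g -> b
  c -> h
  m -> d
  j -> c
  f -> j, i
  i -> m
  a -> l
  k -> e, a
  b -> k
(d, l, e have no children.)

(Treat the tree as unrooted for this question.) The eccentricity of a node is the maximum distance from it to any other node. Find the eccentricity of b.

A farthest node from b is d.
The path b–g–h–c–j–f–i–m–d has 8 edges.

8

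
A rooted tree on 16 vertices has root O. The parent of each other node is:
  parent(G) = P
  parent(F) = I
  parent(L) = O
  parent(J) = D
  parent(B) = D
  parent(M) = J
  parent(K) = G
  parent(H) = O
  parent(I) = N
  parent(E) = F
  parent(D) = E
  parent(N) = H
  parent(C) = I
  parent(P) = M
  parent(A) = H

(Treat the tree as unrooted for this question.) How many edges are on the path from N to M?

Walking from N: N – I – F – E – D – J – M. Length 6.

6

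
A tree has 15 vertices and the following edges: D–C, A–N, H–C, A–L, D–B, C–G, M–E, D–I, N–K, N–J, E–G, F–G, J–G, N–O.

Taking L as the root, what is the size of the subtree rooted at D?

3

D's subtree: {D, I, B}, size 3.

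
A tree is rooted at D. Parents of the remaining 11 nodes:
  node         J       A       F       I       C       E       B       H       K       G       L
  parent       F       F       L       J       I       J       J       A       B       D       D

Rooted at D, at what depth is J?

D → L → F → J — 3 edges.

3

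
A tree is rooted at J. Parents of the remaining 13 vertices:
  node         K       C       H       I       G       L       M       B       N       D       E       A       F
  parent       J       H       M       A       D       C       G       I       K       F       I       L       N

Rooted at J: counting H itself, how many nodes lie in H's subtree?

7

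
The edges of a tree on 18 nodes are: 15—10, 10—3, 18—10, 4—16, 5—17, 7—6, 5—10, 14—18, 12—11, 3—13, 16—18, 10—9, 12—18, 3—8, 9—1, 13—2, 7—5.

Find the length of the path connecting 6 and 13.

Walking from 6: 6 - 7 - 5 - 10 - 3 - 13. Length 5.

5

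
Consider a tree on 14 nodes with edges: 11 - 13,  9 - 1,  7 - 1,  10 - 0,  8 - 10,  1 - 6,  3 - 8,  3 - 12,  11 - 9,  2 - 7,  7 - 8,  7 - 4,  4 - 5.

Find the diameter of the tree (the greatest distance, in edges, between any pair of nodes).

7

BFS from 13 reaches 0 last, at distance 7; BFS from 0 confirms no node is farther.
Path: 13–11–9–1–7–8–10–0.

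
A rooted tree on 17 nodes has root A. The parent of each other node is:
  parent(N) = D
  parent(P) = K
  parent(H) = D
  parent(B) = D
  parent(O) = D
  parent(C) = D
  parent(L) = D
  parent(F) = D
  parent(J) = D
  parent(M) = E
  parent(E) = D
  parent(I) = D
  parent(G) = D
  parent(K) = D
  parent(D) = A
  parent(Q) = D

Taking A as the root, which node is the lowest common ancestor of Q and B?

Path Q→root: Q D A; path B→root: B D A.
First common node: D.

D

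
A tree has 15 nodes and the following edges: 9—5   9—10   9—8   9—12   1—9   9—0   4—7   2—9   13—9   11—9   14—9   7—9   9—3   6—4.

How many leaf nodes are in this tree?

12

The leaves are 0, 1, 2, 3, 5, 6, 8, 10, 11, 12, 13, 14.
That is 12 leaves.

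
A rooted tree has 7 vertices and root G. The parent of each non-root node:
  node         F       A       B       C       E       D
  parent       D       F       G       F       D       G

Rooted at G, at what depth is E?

2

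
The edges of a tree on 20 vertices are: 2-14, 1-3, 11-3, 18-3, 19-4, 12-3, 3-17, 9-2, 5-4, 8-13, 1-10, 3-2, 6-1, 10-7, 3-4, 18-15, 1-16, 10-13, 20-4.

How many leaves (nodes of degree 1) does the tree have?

The leaves are 5, 6, 7, 8, 9, 11, 12, 14, 15, 16, 17, 19, 20.
That is 13 leaves.

13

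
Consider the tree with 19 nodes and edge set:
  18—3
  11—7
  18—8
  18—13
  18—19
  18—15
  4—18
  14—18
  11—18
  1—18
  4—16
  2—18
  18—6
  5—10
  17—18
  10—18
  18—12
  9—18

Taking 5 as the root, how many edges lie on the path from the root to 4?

3

Climbing from 4 to the root: 4 – 18 – 10 – 5. That's 3 steps.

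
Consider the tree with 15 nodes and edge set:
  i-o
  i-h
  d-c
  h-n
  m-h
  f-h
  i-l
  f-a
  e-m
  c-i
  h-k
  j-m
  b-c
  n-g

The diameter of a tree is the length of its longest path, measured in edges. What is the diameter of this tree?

5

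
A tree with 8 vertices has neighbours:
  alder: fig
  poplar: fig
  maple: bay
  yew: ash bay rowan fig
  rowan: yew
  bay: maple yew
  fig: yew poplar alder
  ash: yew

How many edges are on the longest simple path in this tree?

Starting from poplar, a farthest node is maple at distance 4.
One longest path: poplar - fig - yew - bay - maple.
So the diameter is 4.

4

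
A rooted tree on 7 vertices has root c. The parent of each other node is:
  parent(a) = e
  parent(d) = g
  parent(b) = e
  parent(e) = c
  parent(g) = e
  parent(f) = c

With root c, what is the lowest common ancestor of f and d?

Path f→root: f c; path d→root: d g e c.
First common node: c.

c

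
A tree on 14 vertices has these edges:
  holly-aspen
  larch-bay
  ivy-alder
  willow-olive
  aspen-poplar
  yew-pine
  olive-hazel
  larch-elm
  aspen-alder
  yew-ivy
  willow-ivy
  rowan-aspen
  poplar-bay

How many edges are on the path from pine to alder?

3

pine–yew–ivy–alder: 3 edges.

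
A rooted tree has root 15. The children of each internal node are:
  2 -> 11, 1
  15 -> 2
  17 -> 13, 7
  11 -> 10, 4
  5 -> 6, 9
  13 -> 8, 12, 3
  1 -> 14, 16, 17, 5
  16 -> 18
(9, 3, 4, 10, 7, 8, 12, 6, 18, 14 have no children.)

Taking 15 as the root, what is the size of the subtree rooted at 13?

4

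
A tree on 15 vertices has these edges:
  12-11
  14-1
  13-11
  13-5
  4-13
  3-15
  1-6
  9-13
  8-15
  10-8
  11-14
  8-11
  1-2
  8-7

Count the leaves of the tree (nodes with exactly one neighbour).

9

The leaves are 2, 3, 4, 5, 6, 7, 9, 10, 12.
That is 9 leaves.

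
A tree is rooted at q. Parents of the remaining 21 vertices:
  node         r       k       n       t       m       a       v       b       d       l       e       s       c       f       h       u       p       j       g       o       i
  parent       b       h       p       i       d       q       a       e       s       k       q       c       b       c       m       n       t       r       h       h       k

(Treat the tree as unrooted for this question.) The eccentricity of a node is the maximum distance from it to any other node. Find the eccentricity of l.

11

Distances from l peak at 11, attained at v.
l – k – h – m – d – s – c – b – e – q – a – v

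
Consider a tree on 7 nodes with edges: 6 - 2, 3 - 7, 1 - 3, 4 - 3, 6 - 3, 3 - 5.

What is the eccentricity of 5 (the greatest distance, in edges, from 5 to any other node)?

3

The node farthest from 5 is 2, via 5 – 3 – 6 – 2 — 3 edges.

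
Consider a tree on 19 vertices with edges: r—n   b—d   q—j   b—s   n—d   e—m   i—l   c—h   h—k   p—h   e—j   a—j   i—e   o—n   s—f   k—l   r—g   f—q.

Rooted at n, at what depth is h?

n → d → b → s → f → q → j → e → i → l → k → h — 11 edges.

11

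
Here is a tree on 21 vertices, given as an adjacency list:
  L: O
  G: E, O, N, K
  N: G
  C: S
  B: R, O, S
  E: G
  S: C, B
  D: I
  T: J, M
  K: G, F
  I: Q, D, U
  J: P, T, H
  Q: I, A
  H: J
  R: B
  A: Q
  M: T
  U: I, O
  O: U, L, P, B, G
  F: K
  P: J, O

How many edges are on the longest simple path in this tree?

8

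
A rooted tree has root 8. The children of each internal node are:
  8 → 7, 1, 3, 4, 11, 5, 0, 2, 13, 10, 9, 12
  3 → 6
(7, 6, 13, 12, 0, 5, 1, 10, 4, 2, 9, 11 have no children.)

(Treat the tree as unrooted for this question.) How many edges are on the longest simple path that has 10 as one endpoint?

Distances from 10 peak at 3, attained at 6.
10 – 8 – 3 – 6

3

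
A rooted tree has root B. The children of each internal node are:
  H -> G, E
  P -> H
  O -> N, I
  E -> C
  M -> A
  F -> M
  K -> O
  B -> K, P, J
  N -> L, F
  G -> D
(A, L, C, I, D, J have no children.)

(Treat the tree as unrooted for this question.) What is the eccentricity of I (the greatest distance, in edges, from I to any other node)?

7

The node farthest from I is D (C also at distance 7), via I–O–K–B–P–H–G–D — 7 edges.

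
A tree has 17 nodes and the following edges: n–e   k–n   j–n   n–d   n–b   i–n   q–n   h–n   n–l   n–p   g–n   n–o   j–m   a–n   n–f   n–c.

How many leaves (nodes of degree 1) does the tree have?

15

Exactly 15 nodes have a single neighbour: a, b, c, d, e, f, g, h, i, k, l, m, o, p, q.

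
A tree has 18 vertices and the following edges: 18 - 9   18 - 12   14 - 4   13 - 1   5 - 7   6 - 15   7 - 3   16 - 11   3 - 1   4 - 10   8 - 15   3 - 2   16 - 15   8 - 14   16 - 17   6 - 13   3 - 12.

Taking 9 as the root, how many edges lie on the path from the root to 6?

9 → 18 → 12 → 3 → 1 → 13 → 6 — 6 edges.

6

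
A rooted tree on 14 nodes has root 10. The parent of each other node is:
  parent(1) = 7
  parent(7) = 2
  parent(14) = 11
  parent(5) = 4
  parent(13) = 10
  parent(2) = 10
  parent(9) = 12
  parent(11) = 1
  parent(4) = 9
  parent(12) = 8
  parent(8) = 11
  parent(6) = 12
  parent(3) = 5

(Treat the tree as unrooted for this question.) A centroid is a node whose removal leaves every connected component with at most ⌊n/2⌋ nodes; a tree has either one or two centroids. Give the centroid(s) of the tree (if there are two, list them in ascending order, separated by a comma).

Removing 8 splits the tree into components of sizes 7, 6; the largest is 7 ≤ ⌊14/2⌋ = 7.
Its neighbour 11 also leaves a largest component of size 7, so both are centroids.

8, 11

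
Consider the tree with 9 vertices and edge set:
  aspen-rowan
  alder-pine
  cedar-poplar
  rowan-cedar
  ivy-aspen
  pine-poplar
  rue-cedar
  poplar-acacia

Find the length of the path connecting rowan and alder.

rowan – cedar – poplar – pine – alder: 4 edges.

4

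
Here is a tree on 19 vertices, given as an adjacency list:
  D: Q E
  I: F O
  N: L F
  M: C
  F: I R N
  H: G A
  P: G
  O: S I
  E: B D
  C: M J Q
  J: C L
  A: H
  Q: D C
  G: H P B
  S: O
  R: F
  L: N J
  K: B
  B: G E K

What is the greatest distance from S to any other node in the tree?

14

The node farthest from S is A, via S–O–I–F–N–L–J–C–Q–D–E–B–G–H–A — 14 edges.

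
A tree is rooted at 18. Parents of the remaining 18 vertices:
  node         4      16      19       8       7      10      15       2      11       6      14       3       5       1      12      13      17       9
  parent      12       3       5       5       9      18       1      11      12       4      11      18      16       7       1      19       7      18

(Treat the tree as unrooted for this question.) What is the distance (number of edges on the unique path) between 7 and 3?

7 – 9 – 18 – 3: 3 edges.

3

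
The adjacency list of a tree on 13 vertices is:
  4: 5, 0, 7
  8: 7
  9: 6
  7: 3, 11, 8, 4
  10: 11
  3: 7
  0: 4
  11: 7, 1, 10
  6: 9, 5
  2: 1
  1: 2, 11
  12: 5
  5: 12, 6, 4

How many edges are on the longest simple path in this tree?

7

Starting from 9, a farthest node is 2 at distance 7.
One longest path: 9 - 6 - 5 - 4 - 7 - 11 - 1 - 2.
So the diameter is 7.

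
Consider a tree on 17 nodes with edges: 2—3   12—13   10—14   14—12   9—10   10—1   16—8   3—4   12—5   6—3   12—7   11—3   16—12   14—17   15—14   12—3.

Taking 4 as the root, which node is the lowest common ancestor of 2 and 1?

Path 2→root: 2 3 4; path 1→root: 1 10 14 12 3 4.
First common node: 3.

3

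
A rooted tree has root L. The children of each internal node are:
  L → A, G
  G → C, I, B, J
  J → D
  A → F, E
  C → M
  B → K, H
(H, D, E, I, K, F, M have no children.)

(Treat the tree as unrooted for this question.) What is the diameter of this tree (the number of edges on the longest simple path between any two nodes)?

Starting from F, a farthest node is D at distance 5.
One longest path: F-A-L-G-J-D.
So the diameter is 5.

5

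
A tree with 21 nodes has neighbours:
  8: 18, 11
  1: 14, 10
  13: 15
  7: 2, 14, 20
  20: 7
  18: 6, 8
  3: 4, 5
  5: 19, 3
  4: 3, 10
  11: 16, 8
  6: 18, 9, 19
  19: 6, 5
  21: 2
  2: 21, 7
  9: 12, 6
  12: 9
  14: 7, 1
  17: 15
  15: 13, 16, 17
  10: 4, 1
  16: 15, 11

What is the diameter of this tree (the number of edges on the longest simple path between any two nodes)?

Starting from 13, a farthest node is 21 at distance 16.
One longest path: 13-15-16-11-8-18-6-19-5-3-4-10-1-14-7-2-21.
So the diameter is 16.

16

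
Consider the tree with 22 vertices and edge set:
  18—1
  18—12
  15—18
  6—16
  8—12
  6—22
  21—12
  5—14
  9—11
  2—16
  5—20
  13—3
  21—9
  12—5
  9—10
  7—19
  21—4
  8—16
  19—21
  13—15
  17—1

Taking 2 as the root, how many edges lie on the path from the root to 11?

6

Climbing from 11 to the root: 11 – 9 – 21 – 12 – 8 – 16 – 2. That's 6 steps.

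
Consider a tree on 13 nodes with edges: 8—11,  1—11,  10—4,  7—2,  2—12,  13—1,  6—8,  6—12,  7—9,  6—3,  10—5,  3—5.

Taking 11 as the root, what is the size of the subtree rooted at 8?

The subtree rooted at 8 contains: 8, 6, 12, 3, 2, 5, 7, 10, 9, 4 — 10 nodes.

10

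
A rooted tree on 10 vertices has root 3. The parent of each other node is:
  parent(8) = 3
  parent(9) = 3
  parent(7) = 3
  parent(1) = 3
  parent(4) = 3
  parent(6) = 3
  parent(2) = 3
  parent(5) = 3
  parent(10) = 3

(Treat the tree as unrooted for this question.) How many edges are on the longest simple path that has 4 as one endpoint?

2

A farthest node from 4 is 2 (1, 6, 10, 7, 8, 5, 9 also at distance 2).
The path 4 – 3 – 2 has 2 edges.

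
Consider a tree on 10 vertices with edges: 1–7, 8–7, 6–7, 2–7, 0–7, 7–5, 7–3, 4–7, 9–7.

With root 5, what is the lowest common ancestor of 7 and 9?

7's ancestor chain is 7, 5 and 9's is 9, 7, 5; they first meet at 7.

7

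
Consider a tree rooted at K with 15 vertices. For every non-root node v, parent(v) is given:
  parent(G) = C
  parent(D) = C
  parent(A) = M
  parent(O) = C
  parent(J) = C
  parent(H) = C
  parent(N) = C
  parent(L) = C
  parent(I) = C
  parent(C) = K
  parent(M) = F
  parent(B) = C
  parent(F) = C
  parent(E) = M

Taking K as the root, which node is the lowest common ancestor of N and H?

C

N's ancestor chain is N, C, K and H's is H, C, K; they first meet at C.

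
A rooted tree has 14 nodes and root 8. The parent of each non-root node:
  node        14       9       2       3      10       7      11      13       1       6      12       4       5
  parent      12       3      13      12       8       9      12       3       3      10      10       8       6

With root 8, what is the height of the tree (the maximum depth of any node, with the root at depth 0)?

5

The longest root-to-leaf path is 8-10-12-3-9-7 (5 edges).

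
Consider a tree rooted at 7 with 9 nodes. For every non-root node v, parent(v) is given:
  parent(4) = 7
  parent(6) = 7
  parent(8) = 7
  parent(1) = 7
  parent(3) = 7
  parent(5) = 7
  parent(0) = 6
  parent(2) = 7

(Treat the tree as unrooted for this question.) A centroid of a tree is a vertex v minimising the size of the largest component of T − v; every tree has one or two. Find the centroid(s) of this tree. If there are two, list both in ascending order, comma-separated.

If 7 is removed the pieces have sizes 2, 1, 1, 1, 1, 1, 1, all ≤ ⌊9/2⌋ = 4.
No neighbour of 7 does as well, so 7 is the unique centroid.

7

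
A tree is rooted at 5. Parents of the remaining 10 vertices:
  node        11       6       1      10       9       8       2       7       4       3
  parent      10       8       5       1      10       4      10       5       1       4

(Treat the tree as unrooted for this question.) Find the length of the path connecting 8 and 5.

Walking from 8: 8–4–1–5. Length 3.

3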